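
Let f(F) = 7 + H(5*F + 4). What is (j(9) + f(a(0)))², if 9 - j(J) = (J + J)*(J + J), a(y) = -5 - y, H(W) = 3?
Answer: 93025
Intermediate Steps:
f(F) = 10 (f(F) = 7 + 3 = 10)
j(J) = 9 - 4*J² (j(J) = 9 - (J + J)*(J + J) = 9 - 2*J*2*J = 9 - 4*J²)
(j(9) + f(a(0)))² = ((9 - 4*9²) + 10)² = ((9 - 4*81) + 10)² = ((9 - 324) + 10)² = (-315 + 10)² = (-305)² = 93025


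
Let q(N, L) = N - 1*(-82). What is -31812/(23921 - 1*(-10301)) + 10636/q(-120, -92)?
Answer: -378832/1349 ≈ -280.82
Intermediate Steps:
q(N, L) = 82 + N (q(N, L) = N + 82 = 82 + N)
-31812/(23921 - 1*(-10301)) + 10636/q(-120, -92) = -31812/(23921 - 1*(-10301)) + 10636/(82 - 120) = -31812/(23921 + 10301) + 10636/(-38) = -31812/34222 + 10636*(-1/38) = -31812*1/34222 - 5318/19 = -66/71 - 5318/19 = -378832/1349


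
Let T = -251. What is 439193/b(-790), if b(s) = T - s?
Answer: 439193/539 ≈ 814.83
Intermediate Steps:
b(s) = -251 - s
439193/b(-790) = 439193/(-251 - 1*(-790)) = 439193/(-251 + 790) = 439193/539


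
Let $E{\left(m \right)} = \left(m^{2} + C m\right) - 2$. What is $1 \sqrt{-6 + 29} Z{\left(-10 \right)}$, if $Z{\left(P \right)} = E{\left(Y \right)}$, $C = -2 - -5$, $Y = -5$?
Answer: $8 \sqrt{23} \approx 38.367$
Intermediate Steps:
$C = 3$ ($C = -2 + 5 = 3$)
$E{\left(m \right)} = -2 + m^{2} + 3 m$ ($E{\left(m \right)} = \left(m^{2} + 3 m\right) - 2 = -2 + m^{2} + 3 m$)
$Z{\left(P \right)} = 8$ ($Z{\left(P \right)} = -2 + \left(-5\right)^{2} + 3 \left(-5\right) = -2 + 25 - 15 = 8$)
$1 \sqrt{-6 + 29} Z{\left(-10 \right)} = 1 \sqrt{-6 + 29} \cdot 8 = 1 \sqrt{23} \cdot 8 = \sqrt{23} \cdot 8 = 8 \sqrt{23}$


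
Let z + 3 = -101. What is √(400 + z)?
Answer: 2*√74 ≈ 17.205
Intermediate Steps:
z = -104 (z = -3 - 101 = -104)
√(400 + z) = √(400 - 104) = √296 = 2*√74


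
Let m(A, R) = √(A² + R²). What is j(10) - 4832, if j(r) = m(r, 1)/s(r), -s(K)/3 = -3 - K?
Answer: -4832 + √101/39 ≈ -4831.7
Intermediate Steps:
s(K) = 9 + 3*K (s(K) = -3*(-3 - K) = 9 + 3*K)
j(r) = √(1 + r²)/(9 + 3*r) (j(r) = √(r² + 1²)/(9 + 3*r) = √(r² + 1)/(9 + 3*r) = √(1 + r²)/(9 + 3*r))
j(10) - 4832 = √(1 + 10²)/(3*(3 + 10)) - 4832 = (⅓)*√(1 + 100)/13 - 4832 = (⅓)*√101*(1/13) - 4832 = √101/39 - 4832 = -4832 + √101/39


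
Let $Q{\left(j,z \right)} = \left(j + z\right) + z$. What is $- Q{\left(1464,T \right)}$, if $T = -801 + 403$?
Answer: $-668$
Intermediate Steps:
$T = -398$
$Q{\left(j,z \right)} = j + 2 z$
$- Q{\left(1464,T \right)} = - (1464 + 2 \left(-398\right)) = - (1464 - 796) = \left(-1\right) 668 = -668$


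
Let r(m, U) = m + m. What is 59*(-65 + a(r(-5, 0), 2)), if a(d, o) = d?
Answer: -4425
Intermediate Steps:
r(m, U) = 2*m
59*(-65 + a(r(-5, 0), 2)) = 59*(-65 + 2*(-5)) = 59*(-65 - 10) = 59*(-75) = -4425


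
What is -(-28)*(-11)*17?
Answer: -5236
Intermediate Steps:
-(-28)*(-11)*17 = -14*22*17 = -308*17 = -5236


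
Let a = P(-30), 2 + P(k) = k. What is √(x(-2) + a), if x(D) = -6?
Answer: I*√38 ≈ 6.1644*I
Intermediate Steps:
P(k) = -2 + k
a = -32 (a = -2 - 30 = -32)
√(x(-2) + a) = √(-6 - 32) = √(-38) = I*√38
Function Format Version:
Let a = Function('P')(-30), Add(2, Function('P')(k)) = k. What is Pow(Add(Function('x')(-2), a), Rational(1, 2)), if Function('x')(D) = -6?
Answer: Mul(I, Pow(38, Rational(1, 2))) ≈ Mul(6.1644, I)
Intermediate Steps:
Function('P')(k) = Add(-2, k)
a = -32 (a = Add(-2, -30) = -32)
Pow(Add(Function('x')(-2), a), Rational(1, 2)) = Pow(Add(-6, -32), Rational(1, 2)) = Pow(-38, Rational(1, 2)) = Mul(I, Pow(38, Rational(1, 2)))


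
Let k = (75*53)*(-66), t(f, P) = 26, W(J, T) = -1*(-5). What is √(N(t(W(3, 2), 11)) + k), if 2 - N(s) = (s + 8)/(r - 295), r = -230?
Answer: I*√2892385986/105 ≈ 512.2*I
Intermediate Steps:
W(J, T) = 5
N(s) = 1058/525 + s/525 (N(s) = 2 - (s + 8)/(-230 - 295) = 2 - (8 + s)/(-525) = 2 - (8 + s)*(-1)/525 = 2 - (-8/525 - s/525) = 2 + (8/525 + s/525) = 1058/525 + s/525)
k = -262350 (k = 3975*(-66) = -262350)
√(N(t(W(3, 2), 11)) + k) = √((1058/525 + (1/525)*26) - 262350) = √((1058/525 + 26/525) - 262350) = √(1084/525 - 262350) = √(-137732666/525) = I*√2892385986/105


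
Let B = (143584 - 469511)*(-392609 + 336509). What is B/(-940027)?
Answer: -1662227700/85457 ≈ -19451.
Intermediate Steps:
B = 18284504700 (B = -325927*(-56100) = 18284504700)
B/(-940027) = 18284504700/(-940027) = 18284504700*(-1/940027) = -1662227700/85457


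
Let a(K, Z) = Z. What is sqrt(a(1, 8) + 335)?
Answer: 7*sqrt(7) ≈ 18.520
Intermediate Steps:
sqrt(a(1, 8) + 335) = sqrt(8 + 335) = sqrt(343) = 7*sqrt(7)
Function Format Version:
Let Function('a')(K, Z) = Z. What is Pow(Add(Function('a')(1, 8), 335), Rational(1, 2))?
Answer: Mul(7, Pow(7, Rational(1, 2))) ≈ 18.520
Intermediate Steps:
Pow(Add(Function('a')(1, 8), 335), Rational(1, 2)) = Pow(Add(8, 335), Rational(1, 2)) = Pow(343, Rational(1, 2)) = Mul(7, Pow(7, Rational(1, 2)))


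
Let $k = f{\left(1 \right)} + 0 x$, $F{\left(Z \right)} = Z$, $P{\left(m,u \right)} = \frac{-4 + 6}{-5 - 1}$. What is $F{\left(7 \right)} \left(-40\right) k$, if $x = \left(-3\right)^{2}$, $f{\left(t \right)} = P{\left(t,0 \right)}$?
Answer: $\frac{280}{3} \approx 93.333$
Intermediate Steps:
$P{\left(m,u \right)} = - \frac{1}{3}$ ($P{\left(m,u \right)} = \frac{2}{-6} = 2 \left(- \frac{1}{6}\right) = - \frac{1}{3}$)
$f{\left(t \right)} = - \frac{1}{3}$
$x = 9$
$k = - \frac{1}{3}$ ($k = - \frac{1}{3} + 0 \cdot 9 = - \frac{1}{3} + 0 = - \frac{1}{3} \approx -0.33333$)
$F{\left(7 \right)} \left(-40\right) k = 7 \left(-40\right) \left(- \frac{1}{3}\right) = \left(-280\right) \left(- \frac{1}{3}\right) = \frac{280}{3}$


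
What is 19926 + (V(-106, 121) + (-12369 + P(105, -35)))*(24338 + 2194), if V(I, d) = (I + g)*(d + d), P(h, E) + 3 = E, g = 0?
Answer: -1009761462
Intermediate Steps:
P(h, E) = -3 + E
V(I, d) = 2*I*d (V(I, d) = (I + 0)*(d + d) = I*(2*d) = 2*I*d)
19926 + (V(-106, 121) + (-12369 + P(105, -35)))*(24338 + 2194) = 19926 + (2*(-106)*121 + (-12369 + (-3 - 35)))*(24338 + 2194) = 19926 + (-25652 + (-12369 - 38))*26532 = 19926 + (-25652 - 12407)*26532 = 19926 - 38059*26532 = 19926 - 1009781388 = -1009761462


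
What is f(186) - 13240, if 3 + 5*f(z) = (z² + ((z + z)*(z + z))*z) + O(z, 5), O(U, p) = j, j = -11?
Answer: 25707806/5 ≈ 5.1416e+6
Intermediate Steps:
O(U, p) = -11
f(z) = -14/5 + z²/5 + 4*z³/5 (f(z) = -⅗ + ((z² + ((z + z)*(z + z))*z) - 11)/5 = -⅗ + ((z² + ((2*z)*(2*z))*z) - 11)/5 = -⅗ + ((z² + (4*z²)*z) - 11)/5 = -⅗ + ((z² + 4*z³) - 11)/5 = -⅗ + (-11 + z² + 4*z³)/5 = -⅗ + (-11/5 + z²/5 + 4*z³/5) = -14/5 + z²/5 + 4*z³/5)
f(186) - 13240 = (-14/5 + (⅕)*186² + (⅘)*186³) - 13240 = (-14/5 + (⅕)*34596 + (⅘)*6434856) - 13240 = (-14/5 + 34596/5 + 25739424/5) - 13240 = 25774006/5 - 13240 = 25707806/5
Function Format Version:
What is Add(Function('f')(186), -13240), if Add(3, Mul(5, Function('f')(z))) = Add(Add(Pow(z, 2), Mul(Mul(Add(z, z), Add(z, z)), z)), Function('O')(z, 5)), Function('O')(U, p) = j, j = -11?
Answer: Rational(25707806, 5) ≈ 5.1416e+6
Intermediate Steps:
Function('O')(U, p) = -11
Function('f')(z) = Add(Rational(-14, 5), Mul(Rational(1, 5), Pow(z, 2)), Mul(Rational(4, 5), Pow(z, 3))) (Function('f')(z) = Add(Rational(-3, 5), Mul(Rational(1, 5), Add(Add(Pow(z, 2), Mul(Mul(Add(z, z), Add(z, z)), z)), -11))) = Add(Rational(-3, 5), Mul(Rational(1, 5), Add(Add(Pow(z, 2), Mul(Mul(Mul(2, z), Mul(2, z)), z)), -11))) = Add(Rational(-3, 5), Mul(Rational(1, 5), Add(Add(Pow(z, 2), Mul(Mul(4, Pow(z, 2)), z)), -11))) = Add(Rational(-3, 5), Mul(Rational(1, 5), Add(Add(Pow(z, 2), Mul(4, Pow(z, 3))), -11))) = Add(Rational(-3, 5), Mul(Rational(1, 5), Add(-11, Pow(z, 2), Mul(4, Pow(z, 3))))) = Add(Rational(-3, 5), Add(Rational(-11, 5), Mul(Rational(1, 5), Pow(z, 2)), Mul(Rational(4, 5), Pow(z, 3)))) = Add(Rational(-14, 5), Mul(Rational(1, 5), Pow(z, 2)), Mul(Rational(4, 5), Pow(z, 3))))
Add(Function('f')(186), -13240) = Add(Add(Rational(-14, 5), Mul(Rational(1, 5), Pow(186, 2)), Mul(Rational(4, 5), Pow(186, 3))), -13240) = Add(Add(Rational(-14, 5), Mul(Rational(1, 5), 34596), Mul(Rational(4, 5), 6434856)), -13240) = Add(Add(Rational(-14, 5), Rational(34596, 5), Rational(25739424, 5)), -13240) = Add(Rational(25774006, 5), -13240) = Rational(25707806, 5)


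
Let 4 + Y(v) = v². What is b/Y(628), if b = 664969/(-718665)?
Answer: -664969/283427102700 ≈ -2.3462e-6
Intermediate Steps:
Y(v) = -4 + v²
b = -664969/718665 (b = 664969*(-1/718665) = -664969/718665 ≈ -0.92528)
b/Y(628) = -664969/(718665*(-4 + 628²)) = -664969/(718665*(-4 + 394384)) = -664969/718665/394380 = -664969/718665*1/394380 = -664969/283427102700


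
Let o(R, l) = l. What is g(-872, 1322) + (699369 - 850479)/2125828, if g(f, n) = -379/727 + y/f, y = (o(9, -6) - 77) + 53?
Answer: -93998951653/168456988204 ≈ -0.55800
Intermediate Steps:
y = -30 (y = (-6 - 77) + 53 = -83 + 53 = -30)
g(f, n) = -379/727 - 30/f
g(-872, 1322) + (699369 - 850479)/2125828 = (-379/727 - 30/(-872)) + (699369 - 850479)/2125828 = (-379/727 - 30*(-1/872)) - 151110*1/2125828 = (-379/727 + 15/436) - 75555/1062914 = -154339/316972 - 75555/1062914 = -93998951653/168456988204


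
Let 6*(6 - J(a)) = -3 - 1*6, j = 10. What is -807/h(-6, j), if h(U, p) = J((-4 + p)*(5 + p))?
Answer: -538/5 ≈ -107.60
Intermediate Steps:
J(a) = 15/2 (J(a) = 6 - (-3 - 1*6)/6 = 6 - (-3 - 6)/6 = 6 - ⅙*(-9) = 6 + 3/2 = 15/2)
h(U, p) = 15/2
-807/h(-6, j) = -807/15/2 = -807*2/15 = -538/5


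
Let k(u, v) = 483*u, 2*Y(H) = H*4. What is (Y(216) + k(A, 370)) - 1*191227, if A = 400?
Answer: 2405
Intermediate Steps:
Y(H) = 2*H (Y(H) = (H*4)/2 = (4*H)/2 = 2*H)
(Y(216) + k(A, 370)) - 1*191227 = (2*216 + 483*400) - 1*191227 = (432 + 193200) - 191227 = 193632 - 191227 = 2405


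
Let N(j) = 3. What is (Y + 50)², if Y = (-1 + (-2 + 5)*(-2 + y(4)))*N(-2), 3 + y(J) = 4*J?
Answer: 21316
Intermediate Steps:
y(J) = -3 + 4*J
Y = 96 (Y = (-1 + (-2 + 5)*(-2 + (-3 + 4*4)))*3 = (-1 + 3*(-2 + (-3 + 16)))*3 = (-1 + 3*(-2 + 13))*3 = (-1 + 3*11)*3 = (-1 + 33)*3 = 32*3 = 96)
(Y + 50)² = (96 + 50)² = 146² = 21316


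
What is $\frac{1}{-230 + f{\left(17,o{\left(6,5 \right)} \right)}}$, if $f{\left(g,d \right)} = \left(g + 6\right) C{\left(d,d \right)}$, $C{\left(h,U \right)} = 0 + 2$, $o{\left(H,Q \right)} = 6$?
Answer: $- \frac{1}{184} \approx -0.0054348$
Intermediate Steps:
$C{\left(h,U \right)} = 2$
$f{\left(g,d \right)} = 12 + 2 g$ ($f{\left(g,d \right)} = \left(g + 6\right) 2 = \left(6 + g\right) 2 = 12 + 2 g$)
$\frac{1}{-230 + f{\left(17,o{\left(6,5 \right)} \right)}} = \frac{1}{-230 + \left(12 + 2 \cdot 17\right)} = \frac{1}{-230 + \left(12 + 34\right)} = \frac{1}{-230 + 46} = \frac{1}{-184} = - \frac{1}{184}$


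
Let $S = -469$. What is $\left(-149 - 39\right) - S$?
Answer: $281$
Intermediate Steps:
$\left(-149 - 39\right) - S = \left(-149 - 39\right) - -469 = \left(-149 - 39\right) + 469 = -188 + 469 = 281$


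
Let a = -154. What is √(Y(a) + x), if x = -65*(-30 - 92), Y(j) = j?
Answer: 36*√6 ≈ 88.182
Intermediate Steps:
x = 7930 (x = -65*(-122) = 7930)
√(Y(a) + x) = √(-154 + 7930) = √7776 = 36*√6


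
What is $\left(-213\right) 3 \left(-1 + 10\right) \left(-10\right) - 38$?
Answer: $57472$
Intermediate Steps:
$\left(-213\right) 3 \left(-1 + 10\right) \left(-10\right) - 38 = - 639 \cdot 9 \left(-10\right) - 38 = \left(-639\right) \left(-90\right) - 38 = 57510 - 38 = 57472$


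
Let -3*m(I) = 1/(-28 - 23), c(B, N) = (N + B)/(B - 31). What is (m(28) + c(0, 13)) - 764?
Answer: -3625610/4743 ≈ -764.41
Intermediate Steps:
c(B, N) = (B + N)/(-31 + B)
m(I) = 1/153 (m(I) = -1/(3*(-28 - 23)) = -⅓/(-51) = -⅓*(-1/51) = 1/153)
(m(28) + c(0, 13)) - 764 = (1/153 + (0 + 13)/(-31 + 0)) - 764 = (1/153 + 13/(-31)) - 764 = (1/153 - 1/31*13) - 764 = (1/153 - 13/31) - 764 = -1958/4743 - 764 = -3625610/4743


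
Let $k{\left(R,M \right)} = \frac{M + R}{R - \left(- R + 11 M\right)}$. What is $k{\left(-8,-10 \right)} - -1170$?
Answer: $\frac{54981}{47} \approx 1169.8$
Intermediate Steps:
$k{\left(R,M \right)} = \frac{M + R}{- 11 M + 2 R}$ ($k{\left(R,M \right)} = \frac{M + R}{R - \left(- R + 11 M\right)} = \frac{M + R}{- 11 M + 2 R}$)
$k{\left(-8,-10 \right)} - -1170 = \frac{\left(-1\right) \left(-10\right) - -8}{\left(-2\right) \left(-8\right) + 11 \left(-10\right)} - -1170 = \frac{10 + 8}{16 - 110} + 1170 = \frac{1}{-94} \cdot 18 + 1170 = \left(- \frac{1}{94}\right) 18 + 1170 = - \frac{9}{47} + 1170 = \frac{54981}{47}$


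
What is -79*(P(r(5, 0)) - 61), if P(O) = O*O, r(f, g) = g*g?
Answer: 4819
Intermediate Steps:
r(f, g) = g²
P(O) = O²
-79*(P(r(5, 0)) - 61) = -79*((0²)² - 61) = -79*(0² - 61) = -79*(0 - 61) = -79*(-61) = 4819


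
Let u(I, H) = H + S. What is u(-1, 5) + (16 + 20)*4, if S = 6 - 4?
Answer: 151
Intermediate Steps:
S = 2
u(I, H) = 2 + H (u(I, H) = H + 2 = 2 + H)
u(-1, 5) + (16 + 20)*4 = (2 + 5) + (16 + 20)*4 = 7 + 36*4 = 7 + 144 = 151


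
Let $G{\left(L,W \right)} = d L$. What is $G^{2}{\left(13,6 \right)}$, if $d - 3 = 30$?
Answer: $184041$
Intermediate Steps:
$d = 33$ ($d = 3 + 30 = 33$)
$G{\left(L,W \right)} = 33 L$
$G^{2}{\left(13,6 \right)} = \left(33 \cdot 13\right)^{2} = 429^{2} = 184041$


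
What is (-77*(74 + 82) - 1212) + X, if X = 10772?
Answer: -2452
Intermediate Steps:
(-77*(74 + 82) - 1212) + X = (-77*(74 + 82) - 1212) + 10772 = (-77*156 - 1212) + 10772 = (-12012 - 1212) + 10772 = -13224 + 10772 = -2452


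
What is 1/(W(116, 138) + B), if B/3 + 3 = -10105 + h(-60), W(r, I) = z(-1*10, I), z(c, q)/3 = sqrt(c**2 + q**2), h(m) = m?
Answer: -1271/38763405 - sqrt(4786)/155053620 ≈ -3.3235e-5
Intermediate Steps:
z(c, q) = 3*sqrt(c**2 + q**2)
W(r, I) = 3*sqrt(100 + I**2) (W(r, I) = 3*sqrt((-1*10)**2 + I**2) = 3*sqrt((-10)**2 + I**2) = 3*sqrt(100 + I**2))
B = -30504 (B = -9 + 3*(-10105 - 60) = -9 + 3*(-10165) = -9 - 30495 = -30504)
1/(W(116, 138) + B) = 1/(3*sqrt(100 + 138**2) - 30504) = 1/(3*sqrt(100 + 19044) - 30504) = 1/(3*sqrt(19144) - 30504) = 1/(3*(2*sqrt(4786)) - 30504) = 1/(6*sqrt(4786) - 30504) = 1/(-30504 + 6*sqrt(4786))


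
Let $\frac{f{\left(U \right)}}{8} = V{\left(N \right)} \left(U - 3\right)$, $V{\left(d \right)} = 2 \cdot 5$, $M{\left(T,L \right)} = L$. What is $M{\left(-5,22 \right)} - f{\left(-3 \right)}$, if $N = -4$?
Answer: $502$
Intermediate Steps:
$V{\left(d \right)} = 10$
$f{\left(U \right)} = -240 + 80 U$ ($f{\left(U \right)} = 8 \cdot 10 \left(U - 3\right) = 8 \cdot 10 \left(-3 + U\right) = 8 \left(-30 + 10 U\right) = -240 + 80 U$)
$M{\left(-5,22 \right)} - f{\left(-3 \right)} = 22 - \left(-240 + 80 \left(-3\right)\right) = 22 - \left(-240 - 240\right) = 22 - -480 = 22 + 480 = 502$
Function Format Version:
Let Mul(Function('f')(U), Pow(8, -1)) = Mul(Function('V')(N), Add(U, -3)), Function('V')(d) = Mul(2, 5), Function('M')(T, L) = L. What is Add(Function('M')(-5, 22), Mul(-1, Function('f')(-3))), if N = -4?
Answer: 502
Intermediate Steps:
Function('V')(d) = 10
Function('f')(U) = Add(-240, Mul(80, U)) (Function('f')(U) = Mul(8, Mul(10, Add(U, -3))) = Mul(8, Mul(10, Add(-3, U))) = Mul(8, Add(-30, Mul(10, U))) = Add(-240, Mul(80, U)))
Add(Function('M')(-5, 22), Mul(-1, Function('f')(-3))) = Add(22, Mul(-1, Add(-240, Mul(80, -3)))) = Add(22, Mul(-1, Add(-240, -240))) = Add(22, Mul(-1, -480)) = Add(22, 480) = 502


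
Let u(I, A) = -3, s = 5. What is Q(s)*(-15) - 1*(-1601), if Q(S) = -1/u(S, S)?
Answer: 1596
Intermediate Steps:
Q(S) = 1/3 (Q(S) = -1/(-3) = -1*(-1/3) = 1/3)
Q(s)*(-15) - 1*(-1601) = (1/3)*(-15) - 1*(-1601) = -5 + 1601 = 1596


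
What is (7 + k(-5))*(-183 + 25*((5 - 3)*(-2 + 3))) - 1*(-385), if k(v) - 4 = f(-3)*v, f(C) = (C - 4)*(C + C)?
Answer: 26852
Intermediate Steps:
f(C) = 2*C*(-4 + C) (f(C) = (-4 + C)*(2*C) = 2*C*(-4 + C))
k(v) = 4 + 42*v (k(v) = 4 + (2*(-3)*(-4 - 3))*v = 4 + (2*(-3)*(-7))*v = 4 + 42*v)
(7 + k(-5))*(-183 + 25*((5 - 3)*(-2 + 3))) - 1*(-385) = (7 + (4 + 42*(-5)))*(-183 + 25*((5 - 3)*(-2 + 3))) - 1*(-385) = (7 + (4 - 210))*(-183 + 25*(2*1)) + 385 = (7 - 206)*(-183 + 25*2) + 385 = -199*(-183 + 50) + 385 = -199*(-133) + 385 = 26467 + 385 = 26852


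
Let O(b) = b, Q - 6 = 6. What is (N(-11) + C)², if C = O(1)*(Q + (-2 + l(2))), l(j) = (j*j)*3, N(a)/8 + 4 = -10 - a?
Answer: 4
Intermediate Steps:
N(a) = -112 - 8*a (N(a) = -32 + 8*(-10 - a) = -32 + (-80 - 8*a) = -112 - 8*a)
Q = 12 (Q = 6 + 6 = 12)
l(j) = 3*j² (l(j) = j²*3 = 3*j²)
C = 22 (C = 1*(12 + (-2 + 3*2²)) = 1*(12 + (-2 + 3*4)) = 1*(12 + (-2 + 12)) = 1*(12 + 10) = 1*22 = 22)
(N(-11) + C)² = ((-112 - 8*(-11)) + 22)² = ((-112 + 88) + 22)² = (-24 + 22)² = (-2)² = 4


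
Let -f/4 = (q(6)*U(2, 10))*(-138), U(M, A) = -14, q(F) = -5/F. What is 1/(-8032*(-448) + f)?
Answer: 1/3604776 ≈ 2.7741e-7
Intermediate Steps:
f = 6440 (f = -4*-5/6*(-14)*(-138) = -4*-5*⅙*(-14)*(-138) = -4*(-⅚*(-14))*(-138) = -140*(-138)/3 = -4*(-1610) = 6440)
1/(-8032*(-448) + f) = 1/(-8032*(-448) + 6440) = 1/(3598336 + 6440) = 1/3604776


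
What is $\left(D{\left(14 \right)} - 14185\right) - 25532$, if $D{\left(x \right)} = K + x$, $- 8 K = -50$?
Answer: $- \frac{158787}{4} \approx -39697.0$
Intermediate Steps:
$K = \frac{25}{4}$ ($K = \left(- \frac{1}{8}\right) \left(-50\right) = \frac{25}{4} \approx 6.25$)
$D{\left(x \right)} = \frac{25}{4} + x$
$\left(D{\left(14 \right)} - 14185\right) - 25532 = \left(\left(\frac{25}{4} + 14\right) - 14185\right) - 25532 = \left(\frac{81}{4} - 14185\right) - 25532 = - \frac{56659}{4} - 25532 = - \frac{158787}{4}$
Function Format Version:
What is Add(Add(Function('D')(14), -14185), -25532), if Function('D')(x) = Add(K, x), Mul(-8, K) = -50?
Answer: Rational(-158787, 4) ≈ -39697.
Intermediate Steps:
K = Rational(25, 4) (K = Mul(Rational(-1, 8), -50) = Rational(25, 4) ≈ 6.2500)
Function('D')(x) = Add(Rational(25, 4), x)
Add(Add(Function('D')(14), -14185), -25532) = Add(Add(Add(Rational(25, 4), 14), -14185), -25532) = Add(Add(Rational(81, 4), -14185), -25532) = Add(Rational(-56659, 4), -25532) = Rational(-158787, 4)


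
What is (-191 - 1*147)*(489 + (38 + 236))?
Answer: -257894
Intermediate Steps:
(-191 - 1*147)*(489 + (38 + 236)) = (-191 - 147)*(489 + 274) = -338*763 = -257894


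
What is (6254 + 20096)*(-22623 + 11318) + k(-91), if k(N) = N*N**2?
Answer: -298640321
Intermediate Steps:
k(N) = N**3
(6254 + 20096)*(-22623 + 11318) + k(-91) = (6254 + 20096)*(-22623 + 11318) + (-91)**3 = 26350*(-11305) - 753571 = -297886750 - 753571 = -298640321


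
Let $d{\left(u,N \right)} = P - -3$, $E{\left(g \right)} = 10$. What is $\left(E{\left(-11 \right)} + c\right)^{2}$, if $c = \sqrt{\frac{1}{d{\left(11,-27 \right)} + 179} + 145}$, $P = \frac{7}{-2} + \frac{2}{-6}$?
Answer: $\frac{\left(10690 + \sqrt{165706759}\right)^{2}}{1142761} \approx 485.84$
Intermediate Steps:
$P = - \frac{23}{6}$ ($P = 7 \left(- \frac{1}{2}\right) + 2 \left(- \frac{1}{6}\right) = - \frac{7}{2} - \frac{1}{3} = - \frac{23}{6} \approx -3.8333$)
$d{\left(u,N \right)} = - \frac{5}{6}$ ($d{\left(u,N \right)} = - \frac{23}{6} - -3 = - \frac{23}{6} + 3 = - \frac{5}{6}$)
$c = \frac{\sqrt{165706759}}{1069}$ ($c = \sqrt{\frac{1}{- \frac{5}{6} + 179} + 145} = \sqrt{\frac{1}{\frac{1069}{6}} + 145} = \sqrt{\frac{6}{1069} + 145} = \sqrt{\frac{155011}{1069}} = \frac{\sqrt{165706759}}{1069} \approx 12.042$)
$\left(E{\left(-11 \right)} + c\right)^{2} = \left(10 + \frac{\sqrt{165706759}}{1069}\right)^{2}$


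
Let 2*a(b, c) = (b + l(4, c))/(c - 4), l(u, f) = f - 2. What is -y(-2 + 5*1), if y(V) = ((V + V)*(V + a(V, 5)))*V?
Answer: -108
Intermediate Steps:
l(u, f) = -2 + f
a(b, c) = (-2 + b + c)/(2*(-4 + c)) (a(b, c) = ((b + (-2 + c))/(c - 4))/2 = ((-2 + b + c)/(-4 + c))/2 = (-2 + b + c)/(2*(-4 + c)))
y(V) = 2*V**2*(3/2 + 3*V/2) (y(V) = ((V + V)*(V + (-2 + V + 5)/(2*(-4 + 5))))*V = ((2*V)*(V + (1/2)*(3 + V)/1))*V = ((2*V)*(V + (1/2)*1*(3 + V)))*V = ((2*V)*(V + (3/2 + V/2)))*V = ((2*V)*(3/2 + 3*V/2))*V = (2*V*(3/2 + 3*V/2))*V = 2*V**2*(3/2 + 3*V/2))
-y(-2 + 5*1) = -3*(-2 + 5*1)**2*(1 + (-2 + 5*1)) = -3*(-2 + 5)**2*(1 + (-2 + 5)) = -3*3**2*(1 + 3) = -3*9*4 = -1*108 = -108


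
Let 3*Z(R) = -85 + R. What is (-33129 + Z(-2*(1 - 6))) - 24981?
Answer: -58135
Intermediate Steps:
Z(R) = -85/3 + R/3 (Z(R) = (-85 + R)/3 = -85/3 + R/3)
(-33129 + Z(-2*(1 - 6))) - 24981 = (-33129 + (-85/3 + (-2*(1 - 6))/3)) - 24981 = (-33129 + (-85/3 + (-2*(-5))/3)) - 24981 = (-33129 + (-85/3 + (1/3)*10)) - 24981 = (-33129 + (-85/3 + 10/3)) - 24981 = (-33129 - 25) - 24981 = -33154 - 24981 = -58135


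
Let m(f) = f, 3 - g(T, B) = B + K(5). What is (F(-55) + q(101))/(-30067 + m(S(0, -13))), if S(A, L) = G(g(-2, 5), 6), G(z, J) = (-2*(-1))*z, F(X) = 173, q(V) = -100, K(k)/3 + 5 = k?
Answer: -73/30071 ≈ -0.0024276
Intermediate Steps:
K(k) = -15 + 3*k
g(T, B) = 3 - B (g(T, B) = 3 - (B + (-15 + 3*5)) = 3 - (B + (-15 + 15)) = 3 - (B + 0) = 3 - B)
G(z, J) = 2*z
S(A, L) = -4 (S(A, L) = 2*(3 - 1*5) = 2*(3 - 5) = 2*(-2) = -4)
(F(-55) + q(101))/(-30067 + m(S(0, -13))) = (173 - 100)/(-30067 - 4) = 73/(-30071) = 73*(-1/30071) = -73/30071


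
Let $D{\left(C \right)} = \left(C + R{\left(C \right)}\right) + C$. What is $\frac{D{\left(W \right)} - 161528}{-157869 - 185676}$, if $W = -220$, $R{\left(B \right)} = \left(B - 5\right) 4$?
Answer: $\frac{162868}{343545} \approx 0.47408$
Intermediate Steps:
$R{\left(B \right)} = -20 + 4 B$ ($R{\left(B \right)} = \left(-5 + B\right) 4 = -20 + 4 B$)
$D{\left(C \right)} = -20 + 6 C$ ($D{\left(C \right)} = \left(C + \left(-20 + 4 C\right)\right) + C = \left(-20 + 5 C\right) + C = -20 + 6 C$)
$\frac{D{\left(W \right)} - 161528}{-157869 - 185676} = \frac{\left(-20 + 6 \left(-220\right)\right) - 161528}{-157869 - 185676} = \frac{\left(-20 - 1320\right) - 161528}{-343545} = \left(-1340 - 161528\right) \left(- \frac{1}{343545}\right) = \left(-162868\right) \left(- \frac{1}{343545}\right) = \frac{162868}{343545}$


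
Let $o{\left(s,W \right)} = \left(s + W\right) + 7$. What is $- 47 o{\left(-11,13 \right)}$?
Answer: $-423$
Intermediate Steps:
$o{\left(s,W \right)} = 7 + W + s$ ($o{\left(s,W \right)} = \left(W + s\right) + 7 = 7 + W + s$)
$- 47 o{\left(-11,13 \right)} = - 47 \left(7 + 13 - 11\right) = \left(-47\right) 9 = -423$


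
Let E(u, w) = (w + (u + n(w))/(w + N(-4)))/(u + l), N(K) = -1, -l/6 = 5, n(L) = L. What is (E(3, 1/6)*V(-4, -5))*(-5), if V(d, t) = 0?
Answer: 0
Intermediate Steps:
l = -30 (l = -6*5 = -30)
E(u, w) = (w + (u + w)/(-1 + w))/(-30 + u) (E(u, w) = (w + (u + w)/(w - 1))/(u - 30) = (w + (u + w)/(-1 + w))/(-30 + u))
(E(3, 1/6)*V(-4, -5))*(-5) = (((3 + (1/6)**2)/(30 - 1*3 - 30/6 + 3*(1/6)))*0)*(-5) = (((3 + (1*(1/6))**2)/(30 - 3 - 30/6 + 3*(1*(1/6))))*0)*(-5) = (((3 + (1/6)**2)/(30 - 3 - 30*1/6 + 3*(1/6)))*0)*(-5) = (((3 + 1/36)/(30 - 3 - 5 + 1/2))*0)*(-5) = (((109/36)/(45/2))*0)*(-5) = (((2/45)*(109/36))*0)*(-5) = ((109/810)*0)*(-5) = 0*(-5) = 0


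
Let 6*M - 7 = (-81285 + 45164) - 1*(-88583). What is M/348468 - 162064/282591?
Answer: -507069547/924637752 ≈ -0.54840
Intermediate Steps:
M = 52469/6 (M = 7/6 + ((-81285 + 45164) - 1*(-88583))/6 = 7/6 + (-36121 + 88583)/6 = 7/6 + (1/6)*52462 = 7/6 + 26231/3 = 52469/6 ≈ 8744.8)
M/348468 - 162064/282591 = (52469/6)/348468 - 162064/282591 = (52469/6)*(1/348468) - 162064*1/282591 = 739/29448 - 162064/282591 = -507069547/924637752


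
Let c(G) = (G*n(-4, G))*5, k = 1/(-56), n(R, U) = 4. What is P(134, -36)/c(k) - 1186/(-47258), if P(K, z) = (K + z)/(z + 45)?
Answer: -32392303/1063305 ≈ -30.464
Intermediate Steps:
P(K, z) = (K + z)/(45 + z)
k = -1/56 ≈ -0.017857
c(G) = 20*G (c(G) = (G*4)*5 = (4*G)*5 = 20*G)
P(134, -36)/c(k) - 1186/(-47258) = ((134 - 36)/(45 - 36))/((20*(-1/56))) - 1186/(-47258) = (98/9)/(-5/14) - 1186*(-1/47258) = ((1/9)*98)*(-14/5) + 593/23629 = (98/9)*(-14/5) + 593/23629 = -1372/45 + 593/23629 = -32392303/1063305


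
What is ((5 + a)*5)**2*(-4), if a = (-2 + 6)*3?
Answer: -28900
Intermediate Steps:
a = 12 (a = 4*3 = 12)
((5 + a)*5)**2*(-4) = ((5 + 12)*5)**2*(-4) = (17*5)**2*(-4) = 85**2*(-4) = 7225*(-4) = -28900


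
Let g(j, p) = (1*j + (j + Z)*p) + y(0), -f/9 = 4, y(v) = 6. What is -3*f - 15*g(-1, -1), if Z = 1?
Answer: 33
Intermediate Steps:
f = -36 (f = -9*4 = -36)
g(j, p) = 6 + j + p*(1 + j) (g(j, p) = (1*j + (j + 1)*p) + 6 = (j + (1 + j)*p) + 6 = (j + p*(1 + j)) + 6 = 6 + j + p*(1 + j))
-3*f - 15*g(-1, -1) = -3*(-36) - 15*(6 - 1 - 1 - 1*(-1)) = 108 - 15*(6 - 1 - 1 + 1) = 108 - 15*5 = 108 - 75 = 33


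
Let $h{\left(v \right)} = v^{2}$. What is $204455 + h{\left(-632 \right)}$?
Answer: $603879$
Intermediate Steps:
$204455 + h{\left(-632 \right)} = 204455 + \left(-632\right)^{2} = 204455 + 399424 = 603879$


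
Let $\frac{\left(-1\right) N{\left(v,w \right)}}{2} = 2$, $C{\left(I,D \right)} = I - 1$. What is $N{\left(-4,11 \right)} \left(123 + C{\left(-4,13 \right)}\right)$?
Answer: $-472$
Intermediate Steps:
$C{\left(I,D \right)} = -1 + I$ ($C{\left(I,D \right)} = I - 1 = -1 + I$)
$N{\left(v,w \right)} = -4$ ($N{\left(v,w \right)} = \left(-2\right) 2 = -4$)
$N{\left(-4,11 \right)} \left(123 + C{\left(-4,13 \right)}\right) = - 4 \left(123 - 5\right) = \left(-4\right) 118 = -472$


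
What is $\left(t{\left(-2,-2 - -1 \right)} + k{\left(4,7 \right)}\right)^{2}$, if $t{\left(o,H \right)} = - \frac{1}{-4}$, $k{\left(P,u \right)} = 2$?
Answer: $\frac{81}{16} \approx 5.0625$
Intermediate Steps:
$t{\left(o,H \right)} = \frac{1}{4}$ ($t{\left(o,H \right)} = \left(-1\right) \left(- \frac{1}{4}\right) = \frac{1}{4}$)
$\left(t{\left(-2,-2 - -1 \right)} + k{\left(4,7 \right)}\right)^{2} = \left(\frac{1}{4} + 2\right)^{2} = \left(\frac{9}{4}\right)^{2} = \frac{81}{16}$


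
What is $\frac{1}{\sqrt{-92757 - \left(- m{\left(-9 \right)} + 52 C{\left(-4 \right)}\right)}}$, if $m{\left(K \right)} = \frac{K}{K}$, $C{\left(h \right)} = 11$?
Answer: $- \frac{i \sqrt{5833}}{23332} \approx - 0.0032734 i$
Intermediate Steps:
$m{\left(K \right)} = 1$
$\frac{1}{\sqrt{-92757 - \left(- m{\left(-9 \right)} + 52 C{\left(-4 \right)}\right)}} = \frac{1}{\sqrt{-92757 + \left(\left(-52\right) 11 + 1\right)}} = \frac{1}{\sqrt{-92757 + \left(-572 + 1\right)}} = \frac{1}{\sqrt{-92757 - 571}} = \frac{1}{\sqrt{-93328}} = \frac{1}{4 i \sqrt{5833}} = - \frac{i \sqrt{5833}}{23332}$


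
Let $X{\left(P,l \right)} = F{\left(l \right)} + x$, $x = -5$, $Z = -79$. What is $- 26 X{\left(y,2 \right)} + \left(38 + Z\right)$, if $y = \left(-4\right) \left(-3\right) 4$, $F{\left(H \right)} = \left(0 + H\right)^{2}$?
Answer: $-15$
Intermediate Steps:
$F{\left(H \right)} = H^{2}$
$y = 48$ ($y = 12 \cdot 4 = 48$)
$X{\left(P,l \right)} = -5 + l^{2}$ ($X{\left(P,l \right)} = l^{2} - 5 = -5 + l^{2}$)
$- 26 X{\left(y,2 \right)} + \left(38 + Z\right) = - 26 \left(-5 + 2^{2}\right) + \left(38 - 79\right) = - 26 \left(-5 + 4\right) - 41 = \left(-26\right) \left(-1\right) - 41 = 26 - 41 = -15$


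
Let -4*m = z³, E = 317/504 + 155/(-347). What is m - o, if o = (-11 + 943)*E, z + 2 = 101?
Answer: -21226562053/87444 ≈ -2.4274e+5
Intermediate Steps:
z = 99 (z = -2 + 101 = 99)
E = 31879/174888 (E = 317*(1/504) + 155*(-1/347) = 317/504 - 155/347 = 31879/174888 ≈ 0.18228)
m = -970299/4 (m = -¼*99³ = -¼*970299 = -970299/4 ≈ -2.4257e+5)
o = 7427807/43722 (o = (-11 + 943)*(31879/174888) = 932*(31879/174888) = 7427807/43722 ≈ 169.89)
m - o = -970299/4 - 1*7427807/43722 = -970299/4 - 7427807/43722 = -21226562053/87444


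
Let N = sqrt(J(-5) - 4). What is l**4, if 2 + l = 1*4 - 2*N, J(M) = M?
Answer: 448 + 1536*I ≈ 448.0 + 1536.0*I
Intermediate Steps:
N = 3*I (N = sqrt(-5 - 4) = sqrt(-9) = 3*I ≈ 3.0*I)
l = 2 - 6*I (l = -2 + (1*4 - 6*I) = -2 + (4 - 6*I) = 2 - 6*I ≈ 2.0 - 6.0*I)
l**4 = (2 - 6*I)**4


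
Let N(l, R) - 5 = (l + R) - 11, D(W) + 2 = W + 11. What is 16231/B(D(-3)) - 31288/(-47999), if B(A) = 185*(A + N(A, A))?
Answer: 848531129/106557780 ≈ 7.9631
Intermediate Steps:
D(W) = 9 + W (D(W) = -2 + (W + 11) = -2 + (11 + W) = 9 + W)
N(l, R) = -6 + R + l (N(l, R) = 5 + ((l + R) - 11) = 5 + ((R + l) - 11) = 5 + (-11 + R + l) = -6 + R + l)
B(A) = -1110 + 555*A (B(A) = 185*(A + (-6 + A + A)) = 185*(A + (-6 + 2*A)) = 185*(-6 + 3*A) = -1110 + 555*A)
16231/B(D(-3)) - 31288/(-47999) = 16231/(-1110 + 555*(9 - 3)) - 31288/(-47999) = 16231/(-1110 + 555*6) - 31288*(-1/47999) = 16231/(-1110 + 3330) + 31288/47999 = 16231/2220 + 31288/47999 = 848531129/106557780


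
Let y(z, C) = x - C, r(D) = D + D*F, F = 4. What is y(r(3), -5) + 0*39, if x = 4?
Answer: 9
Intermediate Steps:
r(D) = 5*D (r(D) = D + D*4 = D + 4*D = 5*D)
y(z, C) = 4 - C
y(r(3), -5) + 0*39 = (4 - 1*(-5)) + 0*39 = (4 + 5) + 0 = 9 + 0 = 9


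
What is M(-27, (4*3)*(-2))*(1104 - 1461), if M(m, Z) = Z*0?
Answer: 0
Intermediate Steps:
M(m, Z) = 0
M(-27, (4*3)*(-2))*(1104 - 1461) = 0*(1104 - 1461) = 0*(-357) = 0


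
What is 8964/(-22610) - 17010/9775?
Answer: -555552/260015 ≈ -2.1366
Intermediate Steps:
8964/(-22610) - 17010/9775 = 8964*(-1/22610) - 17010*1/9775 = -4482/11305 - 3402/1955 = -555552/260015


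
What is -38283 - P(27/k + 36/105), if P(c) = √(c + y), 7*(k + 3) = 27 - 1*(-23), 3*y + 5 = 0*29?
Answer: -38283 - √48153630/3045 ≈ -38285.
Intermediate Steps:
y = -5/3 (y = -5/3 + (0*29)/3 = -5/3 + (⅓)*0 = -5/3 + 0 = -5/3 ≈ -1.6667)
k = 29/7 (k = -3 + (27 - 1*(-23))/7 = -3 + (27 + 23)/7 = -3 + (⅐)*50 = -3 + 50/7 = 29/7 ≈ 4.1429)
P(c) = √(-5/3 + c) (P(c) = √(c - 5/3) = √(-5/3 + c))
-38283 - P(27/k + 36/105) = -38283 - √(-15 + 9*(27/(29/7) + 36/105))/3 = -38283 - √(-15 + 9*(27*(7/29) + 36*(1/105)))/3 = -38283 - √(-15 + 9*(189/29 + 12/35))/3 = -38283 - √(-15 + 9*(6963/1015))/3 = -38283 - √(-15 + 62667/1015)/3 = -38283 - √(47442/1015)/3 = -38283 - √48153630/1015/3 = -38283 - √48153630/3045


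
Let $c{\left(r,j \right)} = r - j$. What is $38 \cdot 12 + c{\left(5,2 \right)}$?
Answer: $459$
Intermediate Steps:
$38 \cdot 12 + c{\left(5,2 \right)} = 38 \cdot 12 + \left(5 - 2\right) = 456 + \left(5 - 2\right) = 456 + 3 = 459$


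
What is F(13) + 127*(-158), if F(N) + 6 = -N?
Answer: -20085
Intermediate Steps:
F(N) = -6 - N
F(13) + 127*(-158) = (-6 - 1*13) + 127*(-158) = (-6 - 13) - 20066 = -19 - 20066 = -20085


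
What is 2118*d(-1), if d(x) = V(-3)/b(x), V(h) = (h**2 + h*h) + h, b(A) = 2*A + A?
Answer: -10590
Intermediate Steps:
b(A) = 3*A
V(h) = h + 2*h**2 (V(h) = (h**2 + h**2) + h = 2*h**2 + h = h + 2*h**2)
d(x) = 5/x (d(x) = (-3*(1 + 2*(-3)))/((3*x)) = (-3*(1 - 6))*(1/(3*x)) = (-3*(-5))*(1/(3*x)) = 15*(1/(3*x)) = 5/x)
2118*d(-1) = 2118*(5/(-1)) = 2118*(5*(-1)) = 2118*(-5) = -10590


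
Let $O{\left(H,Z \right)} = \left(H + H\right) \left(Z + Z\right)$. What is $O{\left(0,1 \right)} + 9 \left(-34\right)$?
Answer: $-306$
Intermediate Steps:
$O{\left(H,Z \right)} = 4 H Z$ ($O{\left(H,Z \right)} = 2 H 2 Z = 4 H Z$)
$O{\left(0,1 \right)} + 9 \left(-34\right) = 4 \cdot 0 \cdot 1 + 9 \left(-34\right) = 0 - 306 = -306$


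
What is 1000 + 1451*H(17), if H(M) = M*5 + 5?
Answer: 131590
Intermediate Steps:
H(M) = 5 + 5*M (H(M) = 5*M + 5 = 5 + 5*M)
1000 + 1451*H(17) = 1000 + 1451*(5 + 5*17) = 1000 + 1451*(5 + 85) = 1000 + 1451*90 = 1000 + 130590 = 131590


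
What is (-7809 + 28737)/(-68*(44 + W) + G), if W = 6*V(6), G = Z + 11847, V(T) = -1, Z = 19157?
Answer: 5232/7105 ≈ 0.73638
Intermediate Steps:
G = 31004 (G = 19157 + 11847 = 31004)
W = -6 (W = 6*(-1) = -6)
(-7809 + 28737)/(-68*(44 + W) + G) = (-7809 + 28737)/(-68*(44 - 6) + 31004) = 20928/(-68*38 + 31004) = 20928/(-2584 + 31004) = 20928/28420 = 20928*(1/28420) = 5232/7105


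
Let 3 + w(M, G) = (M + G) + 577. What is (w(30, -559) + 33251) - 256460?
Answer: -223164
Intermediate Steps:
w(M, G) = 574 + G + M (w(M, G) = -3 + ((M + G) + 577) = -3 + ((G + M) + 577) = -3 + (577 + G + M) = 574 + G + M)
(w(30, -559) + 33251) - 256460 = ((574 - 559 + 30) + 33251) - 256460 = (45 + 33251) - 256460 = 33296 - 256460 = -223164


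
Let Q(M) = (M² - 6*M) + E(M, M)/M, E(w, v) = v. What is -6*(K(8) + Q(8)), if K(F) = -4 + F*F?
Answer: -462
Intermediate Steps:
K(F) = -4 + F²
Q(M) = 1 + M² - 6*M (Q(M) = (M² - 6*M) + M/M = (M² - 6*M) + 1 = 1 + M² - 6*M)
-6*(K(8) + Q(8)) = -6*((-4 + 8²) + (1 + 8*(-6 + 8))) = -6*((-4 + 64) + (1 + 8*2)) = -6*(60 + (1 + 16)) = -6*(60 + 17) = -6*77 = -462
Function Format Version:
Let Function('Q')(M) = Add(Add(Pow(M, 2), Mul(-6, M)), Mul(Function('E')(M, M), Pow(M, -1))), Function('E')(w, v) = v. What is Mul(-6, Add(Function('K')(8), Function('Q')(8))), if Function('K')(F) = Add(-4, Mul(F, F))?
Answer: -462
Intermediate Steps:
Function('K')(F) = Add(-4, Pow(F, 2))
Function('Q')(M) = Add(1, Pow(M, 2), Mul(-6, M)) (Function('Q')(M) = Add(Add(Pow(M, 2), Mul(-6, M)), Mul(M, Pow(M, -1))) = Add(Add(Pow(M, 2), Mul(-6, M)), 1) = Add(1, Pow(M, 2), Mul(-6, M)))
Mul(-6, Add(Function('K')(8), Function('Q')(8))) = Mul(-6, Add(Add(-4, Pow(8, 2)), Add(1, Mul(8, Add(-6, 8))))) = Mul(-6, Add(Add(-4, 64), Add(1, Mul(8, 2)))) = Mul(-6, Add(60, Add(1, 16))) = Mul(-6, Add(60, 17)) = Mul(-6, 77) = -462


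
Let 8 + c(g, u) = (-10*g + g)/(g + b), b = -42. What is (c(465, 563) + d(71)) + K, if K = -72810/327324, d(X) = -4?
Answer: -56706411/2564038 ≈ -22.116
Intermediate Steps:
c(g, u) = -8 - 9*g/(-42 + g) (c(g, u) = -8 + (-10*g + g)/(g - 42) = -8 + (-9*g)/(-42 + g) = -8 - 9*g/(-42 + g))
K = -12135/54554 (K = -72810*1/327324 = -12135/54554 ≈ -0.22244)
(c(465, 563) + d(71)) + K = ((336 - 17*465)/(-42 + 465) - 4) - 12135/54554 = ((336 - 7905)/423 - 4) - 12135/54554 = ((1/423)*(-7569) - 4) - 12135/54554 = (-841/47 - 4) - 12135/54554 = -1029/47 - 12135/54554 = -56706411/2564038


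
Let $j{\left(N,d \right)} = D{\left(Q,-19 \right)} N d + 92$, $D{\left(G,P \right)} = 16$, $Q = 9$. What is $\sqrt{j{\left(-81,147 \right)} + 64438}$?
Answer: $3 i \sqrt{13998} \approx 354.94 i$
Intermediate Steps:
$j{\left(N,d \right)} = 92 + 16 N d$ ($j{\left(N,d \right)} = 16 N d + 92 = 92 + 16 N d$)
$\sqrt{j{\left(-81,147 \right)} + 64438} = \sqrt{\left(92 + 16 \left(-81\right) 147\right) + 64438} = \sqrt{\left(92 - 190512\right) + 64438} = \sqrt{-190420 + 64438} = \sqrt{-125982} = 3 i \sqrt{13998}$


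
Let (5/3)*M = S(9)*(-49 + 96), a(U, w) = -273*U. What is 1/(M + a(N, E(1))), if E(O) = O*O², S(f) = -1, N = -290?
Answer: 5/395709 ≈ 1.2636e-5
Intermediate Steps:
E(O) = O³
M = -141/5 (M = 3*(-(-49 + 96))/5 = 3*(-1*47)/5 = (⅗)*(-47) = -141/5 ≈ -28.200)
1/(M + a(N, E(1))) = 1/(-141/5 - 273*(-290)) = 1/(-141/5 + 79170) = 1/(395709/5) = 5/395709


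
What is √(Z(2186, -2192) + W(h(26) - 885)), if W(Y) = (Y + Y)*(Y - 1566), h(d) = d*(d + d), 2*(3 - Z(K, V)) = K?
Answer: 2*I*√256889 ≈ 1013.7*I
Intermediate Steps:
Z(K, V) = 3 - K/2
h(d) = 2*d² (h(d) = d*(2*d) = 2*d²)
W(Y) = 2*Y*(-1566 + Y) (W(Y) = (2*Y)*(-1566 + Y) = 2*Y*(-1566 + Y))
√(Z(2186, -2192) + W(h(26) - 885)) = √((3 - ½*2186) + 2*(2*26² - 885)*(-1566 + (2*26² - 885))) = √((3 - 1093) + 2*(2*676 - 885)*(-1566 + (2*676 - 885))) = √(-1090 + 2*(1352 - 885)*(-1566 + (1352 - 885))) = √(-1090 + 2*467*(-1566 + 467)) = √(-1090 + 2*467*(-1099)) = √(-1090 - 1026466) = √(-1027556) = 2*I*√256889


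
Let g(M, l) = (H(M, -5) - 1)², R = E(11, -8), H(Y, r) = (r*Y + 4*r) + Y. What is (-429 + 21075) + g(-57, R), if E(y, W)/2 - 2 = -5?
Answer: 63495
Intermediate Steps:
E(y, W) = -6 (E(y, W) = 4 + 2*(-5) = 4 - 10 = -6)
H(Y, r) = Y + 4*r + Y*r (H(Y, r) = (Y*r + 4*r) + Y = (4*r + Y*r) + Y = Y + 4*r + Y*r)
R = -6
g(M, l) = (-21 - 4*M)² (g(M, l) = ((M + 4*(-5) + M*(-5)) - 1)² = ((M - 20 - 5*M) - 1)² = ((-20 - 4*M) - 1)² = (-21 - 4*M)²)
(-429 + 21075) + g(-57, R) = (-429 + 21075) + (21 + 4*(-57))² = 20646 + (21 - 228)² = 20646 + (-207)² = 20646 + 42849 = 63495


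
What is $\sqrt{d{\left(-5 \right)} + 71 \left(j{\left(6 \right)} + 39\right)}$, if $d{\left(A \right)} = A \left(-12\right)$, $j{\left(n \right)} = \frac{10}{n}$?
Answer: $\frac{\sqrt{26526}}{3} \approx 54.289$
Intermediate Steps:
$d{\left(A \right)} = - 12 A$
$\sqrt{d{\left(-5 \right)} + 71 \left(j{\left(6 \right)} + 39\right)} = \sqrt{\left(-12\right) \left(-5\right) + 71 \left(\frac{10}{6} + 39\right)} = \sqrt{60 + 71 \left(10 \cdot \frac{1}{6} + 39\right)} = \sqrt{60 + 71 \left(\frac{5}{3} + 39\right)} = \sqrt{60 + 71 \cdot \frac{122}{3}} = \sqrt{60 + \frac{8662}{3}} = \sqrt{\frac{8842}{3}} = \frac{\sqrt{26526}}{3}$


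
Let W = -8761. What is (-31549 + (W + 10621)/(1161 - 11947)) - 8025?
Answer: -213423512/5393 ≈ -39574.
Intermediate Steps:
(-31549 + (W + 10621)/(1161 - 11947)) - 8025 = (-31549 + (-8761 + 10621)/(1161 - 11947)) - 8025 = (-31549 + 1860/(-10786)) - 8025 = (-31549 + 1860*(-1/10786)) - 8025 = (-31549 - 930/5393) - 8025 = -170144687/5393 - 8025 = -213423512/5393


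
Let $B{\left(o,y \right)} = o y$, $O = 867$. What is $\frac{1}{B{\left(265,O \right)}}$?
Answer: $\frac{1}{229755} \approx 4.3525 \cdot 10^{-6}$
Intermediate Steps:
$\frac{1}{B{\left(265,O \right)}} = \frac{1}{265 \cdot 867} = \frac{1}{229755}$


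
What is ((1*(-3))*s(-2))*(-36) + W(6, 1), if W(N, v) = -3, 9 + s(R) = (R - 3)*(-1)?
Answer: -435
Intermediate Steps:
s(R) = -6 - R (s(R) = -9 + (R - 3)*(-1) = -9 + (-3 + R)*(-1) = -9 + (3 - R) = -6 - R)
((1*(-3))*s(-2))*(-36) + W(6, 1) = ((1*(-3))*(-6 - 1*(-2)))*(-36) - 3 = -3*(-6 + 2)*(-36) - 3 = -3*(-4)*(-36) - 3 = 12*(-36) - 3 = -432 - 3 = -435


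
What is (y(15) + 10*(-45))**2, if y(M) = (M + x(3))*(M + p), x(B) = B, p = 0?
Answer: 32400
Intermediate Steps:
y(M) = M*(3 + M) (y(M) = (M + 3)*(M + 0) = (3 + M)*M = M*(3 + M))
(y(15) + 10*(-45))**2 = (15*(3 + 15) + 10*(-45))**2 = (15*18 - 450)**2 = (270 - 450)**2 = (-180)**2 = 32400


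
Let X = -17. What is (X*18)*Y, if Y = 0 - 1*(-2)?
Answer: -612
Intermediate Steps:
Y = 2 (Y = 0 + 2 = 2)
(X*18)*Y = -17*18*2 = -306*2 = -612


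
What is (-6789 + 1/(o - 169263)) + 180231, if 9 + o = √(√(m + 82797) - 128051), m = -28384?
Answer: 173442 - 1/(169272 - I*√(128051 - √54413)) ≈ 1.7344e+5 - 1.2477e-8*I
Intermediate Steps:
o = -9 + √(-128051 + √54413) (o = -9 + √(√(-28384 + 82797) - 128051) = -9 + √(√54413 - 128051) = -9 + √(-128051 + √54413) ≈ -9.0 + 357.52*I)
(-6789 + 1/(o - 169263)) + 180231 = (-6789 + 1/((-9 + I*√(128051 - √54413)) - 169263)) + 180231 = (-6789 + 1/(-169272 + I*√(128051 - √54413))) + 180231 = 173442 + 1/(-169272 + I*√(128051 - √54413))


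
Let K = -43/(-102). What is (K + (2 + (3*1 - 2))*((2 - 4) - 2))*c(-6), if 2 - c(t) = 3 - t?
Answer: 8267/102 ≈ 81.049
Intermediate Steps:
K = 43/102 (K = -43*(-1/102) = 43/102 ≈ 0.42157)
c(t) = -1 + t (c(t) = 2 - (3 - t) = 2 + (-3 + t) = -1 + t)
(K + (2 + (3*1 - 2))*((2 - 4) - 2))*c(-6) = (43/102 + (2 + (3*1 - 2))*((2 - 4) - 2))*(-1 - 6) = (43/102 + (2 + (3 - 2))*(-2 - 2))*(-7) = (43/102 + (2 + 1)*(-4))*(-7) = (43/102 + 3*(-4))*(-7) = (43/102 - 12)*(-7) = -1181/102*(-7) = 8267/102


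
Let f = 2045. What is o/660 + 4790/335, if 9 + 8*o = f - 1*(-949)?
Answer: 350549/23584 ≈ 14.864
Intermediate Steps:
o = 2985/8 (o = -9/8 + (2045 - 1*(-949))/8 = -9/8 + (2045 + 949)/8 = -9/8 + (⅛)*2994 = -9/8 + 1497/4 = 2985/8 ≈ 373.13)
o/660 + 4790/335 = (2985/8)/660 + 4790/335 = (2985/8)*(1/660) + 4790*(1/335) = 199/352 + 958/67 = 350549/23584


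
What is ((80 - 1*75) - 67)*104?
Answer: -6448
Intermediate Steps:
((80 - 1*75) - 67)*104 = ((80 - 75) - 67)*104 = (5 - 67)*104 = -62*104 = -6448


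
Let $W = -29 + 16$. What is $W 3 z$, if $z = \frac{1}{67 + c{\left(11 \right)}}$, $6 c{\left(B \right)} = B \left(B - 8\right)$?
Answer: $- \frac{78}{145} \approx -0.53793$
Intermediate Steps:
$c{\left(B \right)} = \frac{B \left(-8 + B\right)}{6}$ ($c{\left(B \right)} = \frac{B \left(B - 8\right)}{6} = \frac{B \left(-8 + B\right)}{6}$)
$W = -13$
$z = \frac{2}{145}$ ($z = \frac{1}{67 + \frac{1}{6} \cdot 11 \left(-8 + 11\right)} = \frac{1}{67 + \frac{1}{6} \cdot 11 \cdot 3} = \frac{1}{67 + \frac{11}{2}} = \frac{1}{\frac{145}{2}} = \frac{2}{145} \approx 0.013793$)
$W 3 z = \left(-13\right) 3 \cdot \frac{2}{145} = \left(-39\right) \frac{2}{145} = - \frac{78}{145}$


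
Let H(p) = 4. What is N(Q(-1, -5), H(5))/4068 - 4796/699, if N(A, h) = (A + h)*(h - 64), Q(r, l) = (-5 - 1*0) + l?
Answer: -534958/78987 ≈ -6.7727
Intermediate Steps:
Q(r, l) = -5 + l (Q(r, l) = (-5 + 0) + l = -5 + l)
N(A, h) = (-64 + h)*(A + h) (N(A, h) = (A + h)*(-64 + h) = (-64 + h)*(A + h))
N(Q(-1, -5), H(5))/4068 - 4796/699 = (4**2 - 64*(-5 - 5) - 64*4 + (-5 - 5)*4)/4068 - 4796/699 = (16 - 64*(-10) - 256 - 10*4)*(1/4068) - 4796*1/699 = (16 + 640 - 256 - 40)*(1/4068) - 4796/699 = 360*(1/4068) - 4796/699 = 10/113 - 4796/699 = -534958/78987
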